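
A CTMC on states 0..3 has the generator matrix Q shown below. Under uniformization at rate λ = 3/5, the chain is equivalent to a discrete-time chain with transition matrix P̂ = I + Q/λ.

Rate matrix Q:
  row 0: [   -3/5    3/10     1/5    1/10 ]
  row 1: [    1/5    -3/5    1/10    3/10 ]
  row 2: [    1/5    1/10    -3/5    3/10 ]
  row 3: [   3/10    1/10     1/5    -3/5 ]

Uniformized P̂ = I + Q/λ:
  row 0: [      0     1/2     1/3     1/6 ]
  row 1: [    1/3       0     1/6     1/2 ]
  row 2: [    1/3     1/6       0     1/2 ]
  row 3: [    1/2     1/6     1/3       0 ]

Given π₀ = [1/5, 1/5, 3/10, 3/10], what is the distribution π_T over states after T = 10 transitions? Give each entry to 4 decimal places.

t=0: π = [0.2000, 0.2000, 0.3000, 0.3000]
t=1: π = [0.3167, 0.2000, 0.2000, 0.2833]
t=2: π = [0.2750, 0.2389, 0.2333, 0.2528]
t=3: π = [0.2838, 0.2185, 0.2157, 0.2819]
t=4: π = [0.2857, 0.2248, 0.2250, 0.2644]
t=5: π = [0.2822, 0.2244, 0.2209, 0.2725]
t=6: π = [0.2847, 0.2233, 0.2223, 0.2697]
t=7: π = [0.2834, 0.2243, 0.2220, 0.2703]
t=8: π = [0.2839, 0.2237, 0.2219, 0.2704]
t=9: π = [0.2838, 0.2240, 0.2221, 0.2702]
t=10: π = [0.2838, 0.2239, 0.2220, 0.2703]

π = [0.2838, 0.2239, 0.2220, 0.2703]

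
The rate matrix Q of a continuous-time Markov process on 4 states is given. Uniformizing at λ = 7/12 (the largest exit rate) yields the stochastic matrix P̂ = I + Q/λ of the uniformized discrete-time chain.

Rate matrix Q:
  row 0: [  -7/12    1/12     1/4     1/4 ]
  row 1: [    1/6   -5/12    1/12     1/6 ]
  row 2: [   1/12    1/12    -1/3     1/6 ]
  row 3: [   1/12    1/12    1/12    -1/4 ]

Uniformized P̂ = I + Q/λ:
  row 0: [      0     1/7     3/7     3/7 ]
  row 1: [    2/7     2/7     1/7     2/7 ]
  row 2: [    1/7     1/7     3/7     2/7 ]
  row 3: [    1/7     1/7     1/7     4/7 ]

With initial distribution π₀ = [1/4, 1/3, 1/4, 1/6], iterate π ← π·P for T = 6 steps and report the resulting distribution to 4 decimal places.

π = [0.1458, 0.1667, 0.2584, 0.4291]

t=0: π = [0.2500, 0.3333, 0.2500, 0.1667]
t=1: π = [0.1548, 0.1905, 0.2857, 0.3690]
t=2: π = [0.1480, 0.1701, 0.2687, 0.4133]
t=3: π = [0.1460, 0.1672, 0.2619, 0.4249]
t=4: π = [0.1459, 0.1667, 0.2594, 0.4280]
t=5: π = [0.1458, 0.1667, 0.2587, 0.4288]
t=6: π = [0.1458, 0.1667, 0.2584, 0.4291]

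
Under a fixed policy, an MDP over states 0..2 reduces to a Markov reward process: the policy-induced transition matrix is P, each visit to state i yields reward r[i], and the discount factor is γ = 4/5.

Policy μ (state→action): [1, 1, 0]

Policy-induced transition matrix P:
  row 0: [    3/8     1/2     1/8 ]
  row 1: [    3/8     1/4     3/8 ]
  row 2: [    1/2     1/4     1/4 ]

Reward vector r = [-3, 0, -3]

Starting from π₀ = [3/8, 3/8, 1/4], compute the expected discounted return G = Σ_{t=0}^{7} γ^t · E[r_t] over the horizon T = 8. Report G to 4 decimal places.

t=0: π = [0.3750, 0.3750, 0.2500], E[r] = -1.8750, γ^t·E[r] = -1.875000, running G = -1.875000
t=1: π = [0.4063, 0.3438, 0.2500], E[r] = -1.9688, γ^t·E[r] = -1.575000, running G = -3.450000
t=2: π = [0.4063, 0.3516, 0.2422], E[r] = -1.9453, γ^t·E[r] = -1.245000, running G = -4.695000
t=3: π = [0.4053, 0.3516, 0.2432], E[r] = -1.9453, γ^t·E[r] = -0.996000, running G = -5.691000
t=4: π = [0.4054, 0.3513, 0.2433], E[r] = -1.9460, γ^t·E[r] = -0.797100, running G = -6.488100
t=5: π = [0.4054, 0.3513, 0.2432], E[r] = -1.9460, γ^t·E[r] = -0.637650, running G = -7.125750
t=6: π = [0.4054, 0.3514, 0.2432], E[r] = -1.9459, γ^t·E[r] = -0.510117, running G = -7.635867
t=7: π = [0.4054, 0.3514, 0.2432], E[r] = -1.9459, γ^t·E[r] = -0.408095, running G = -8.043962

G = -8.0440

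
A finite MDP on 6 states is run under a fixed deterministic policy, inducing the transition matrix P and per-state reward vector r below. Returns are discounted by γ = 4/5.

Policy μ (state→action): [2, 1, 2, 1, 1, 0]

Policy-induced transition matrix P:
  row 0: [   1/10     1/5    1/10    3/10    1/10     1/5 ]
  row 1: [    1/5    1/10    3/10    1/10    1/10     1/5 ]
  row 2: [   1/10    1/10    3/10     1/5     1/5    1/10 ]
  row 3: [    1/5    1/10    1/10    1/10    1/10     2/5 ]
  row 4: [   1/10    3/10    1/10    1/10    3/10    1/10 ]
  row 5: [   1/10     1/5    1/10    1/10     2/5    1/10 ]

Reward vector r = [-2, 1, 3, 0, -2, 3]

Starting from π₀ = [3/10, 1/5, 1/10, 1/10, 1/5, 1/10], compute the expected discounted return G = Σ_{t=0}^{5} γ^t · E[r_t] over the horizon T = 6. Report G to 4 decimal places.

t=0: π = [0.3000, 0.2000, 0.1000, 0.1000, 0.2000, 0.1000], E[r] = -0.2000, γ^t·E[r] = -0.200000, running G = -0.200000
t=1: π = [0.1300, 0.1800, 0.1600, 0.1700, 0.1800, 0.1800], E[r] = 0.5800, γ^t·E[r] = 0.464000, running G = 0.264000
t=2: π = [0.1350, 0.1670, 0.1680, 0.1420, 0.2060, 0.1820], E[r] = 0.5350, γ^t·E[r] = 0.342400, running G = 0.606400
t=3: π = [0.1309, 0.1729, 0.1670, 0.1438, 0.2126, 0.1728], E[r] = 0.5053, γ^t·E[r] = 0.258714, running G = 0.865114
t=4: π = [0.1317, 0.1729, 0.1680, 0.1429, 0.2111, 0.1735], E[r] = 0.5119, γ^t·E[r] = 0.209687, running G = 1.074800
t=5: π = [0.1316, 0.1727, 0.1682, 0.1431, 0.2111, 0.1733], E[r] = 0.5119, γ^t·E[r] = 0.167748, running G = 1.242548

G = 1.2425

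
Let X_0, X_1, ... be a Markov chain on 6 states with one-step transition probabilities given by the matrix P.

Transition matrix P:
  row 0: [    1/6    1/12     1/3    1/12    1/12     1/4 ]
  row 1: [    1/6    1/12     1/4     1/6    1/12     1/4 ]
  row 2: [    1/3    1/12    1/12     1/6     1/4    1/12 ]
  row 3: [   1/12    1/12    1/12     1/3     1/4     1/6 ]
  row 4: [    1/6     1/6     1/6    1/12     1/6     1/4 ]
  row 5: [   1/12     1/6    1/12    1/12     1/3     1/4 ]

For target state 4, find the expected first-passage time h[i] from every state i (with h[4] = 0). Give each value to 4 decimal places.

h = [5.2495, 5.2297, 4.6489, 4.4124, 0.0000, 4.0856]

First-step conditioning: h[4] = 0; for i ≠ 4, h[i] = 1 + Σ_k P[i][k]·h[k].
  h[0] = 1 + 1/6·h[0] + 1/12·h[1] + 1/3·h[2] + 1/12·h[3] + 1/4·h[5]
  h[1] = 1 + 1/6·h[0] + 1/12·h[1] + 1/4·h[2] + 1/6·h[3] + 1/4·h[5]
  h[2] = 1 + 1/3·h[0] + 1/12·h[1] + 1/12·h[2] + 1/6·h[3] + 1/12·h[5]
  h[3] = 1 + 1/12·h[0] + 1/12·h[1] + 1/12·h[2] + 1/3·h[3] + 1/6·h[5]
  h[5] = 1 + 1/12·h[0] + 1/6·h[1] + 1/12·h[2] + 1/12·h[3] + 1/4·h[5]
Solving the 5×5 linear system over states ≠ 4 gives exactly h = [28767/5480, 28659/5480, 6369/1370, 1209/274, 0, 22389/5480] (h[4] = 0 is the target).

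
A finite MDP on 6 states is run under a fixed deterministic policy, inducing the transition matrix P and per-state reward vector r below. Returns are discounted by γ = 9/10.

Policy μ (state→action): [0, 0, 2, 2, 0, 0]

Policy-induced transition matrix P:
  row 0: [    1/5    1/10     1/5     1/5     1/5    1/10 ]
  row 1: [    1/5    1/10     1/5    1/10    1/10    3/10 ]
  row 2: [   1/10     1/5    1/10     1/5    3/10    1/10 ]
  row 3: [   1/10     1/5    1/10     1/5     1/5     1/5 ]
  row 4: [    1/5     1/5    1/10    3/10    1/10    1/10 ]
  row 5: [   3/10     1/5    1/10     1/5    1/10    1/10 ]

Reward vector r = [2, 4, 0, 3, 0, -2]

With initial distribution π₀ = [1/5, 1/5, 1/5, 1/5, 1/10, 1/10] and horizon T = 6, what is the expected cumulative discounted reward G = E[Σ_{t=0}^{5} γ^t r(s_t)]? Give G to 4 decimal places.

G = 6.3936

t=0: π = [0.2000, 0.2000, 0.2000, 0.2000, 0.1000, 0.1000], E[r] = 1.6000, γ^t·E[r] = 1.600000, running G = 1.600000
t=1: π = [0.1700, 0.1600, 0.1400, 0.1900, 0.1800, 0.1600], E[r] = 1.2300, γ^t·E[r] = 1.107000, running G = 2.707000
t=2: π = [0.1830, 0.1670, 0.1330, 0.2020, 0.1640, 0.1510], E[r] = 1.3380, γ^t·E[r] = 1.083780, running G = 3.790780
t=3: π = [0.1816, 0.1650, 0.1350, 0.1997, 0.1651, 0.1536], E[r] = 1.3151, γ^t·E[r] = 0.958708, running G = 4.749488
t=4: π = [0.1819, 0.1653, 0.1347, 0.2000, 0.1651, 0.1530], E[r] = 1.3192, γ^t·E[r] = 0.865547, running G = 5.615035
t=5: π = [0.1818, 0.1653, 0.1347, 0.2000, 0.1651, 0.1531], E[r] = 1.3186, γ^t·E[r] = 0.778601, running G = 6.393635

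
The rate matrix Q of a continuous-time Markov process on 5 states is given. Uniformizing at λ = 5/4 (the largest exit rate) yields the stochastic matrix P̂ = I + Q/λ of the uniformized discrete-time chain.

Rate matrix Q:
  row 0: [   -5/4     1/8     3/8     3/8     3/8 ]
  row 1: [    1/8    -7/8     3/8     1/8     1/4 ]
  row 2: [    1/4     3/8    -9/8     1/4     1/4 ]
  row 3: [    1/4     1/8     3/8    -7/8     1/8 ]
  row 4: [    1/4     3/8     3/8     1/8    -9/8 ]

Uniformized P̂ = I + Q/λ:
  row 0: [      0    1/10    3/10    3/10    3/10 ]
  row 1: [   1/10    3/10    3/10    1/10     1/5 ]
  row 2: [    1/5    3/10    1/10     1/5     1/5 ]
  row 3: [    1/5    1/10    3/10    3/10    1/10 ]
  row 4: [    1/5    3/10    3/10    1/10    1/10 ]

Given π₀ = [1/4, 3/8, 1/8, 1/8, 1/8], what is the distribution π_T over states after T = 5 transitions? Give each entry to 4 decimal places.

π = [0.1472, 0.2319, 0.2500, 0.1931, 0.1778]

t=0: π = [0.2500, 0.3750, 0.1250, 0.1250, 0.1250]
t=1: π = [0.1125, 0.2250, 0.2750, 0.1875, 0.2000]
t=2: π = [0.1550, 0.2400, 0.2450, 0.1875, 0.1725]
t=3: π = [0.1450, 0.2315, 0.2510, 0.1930, 0.1795]
t=4: π = [0.1479, 0.2324, 0.2498, 0.1927, 0.1773]
t=5: π = [0.1472, 0.2319, 0.2500, 0.1931, 0.1778]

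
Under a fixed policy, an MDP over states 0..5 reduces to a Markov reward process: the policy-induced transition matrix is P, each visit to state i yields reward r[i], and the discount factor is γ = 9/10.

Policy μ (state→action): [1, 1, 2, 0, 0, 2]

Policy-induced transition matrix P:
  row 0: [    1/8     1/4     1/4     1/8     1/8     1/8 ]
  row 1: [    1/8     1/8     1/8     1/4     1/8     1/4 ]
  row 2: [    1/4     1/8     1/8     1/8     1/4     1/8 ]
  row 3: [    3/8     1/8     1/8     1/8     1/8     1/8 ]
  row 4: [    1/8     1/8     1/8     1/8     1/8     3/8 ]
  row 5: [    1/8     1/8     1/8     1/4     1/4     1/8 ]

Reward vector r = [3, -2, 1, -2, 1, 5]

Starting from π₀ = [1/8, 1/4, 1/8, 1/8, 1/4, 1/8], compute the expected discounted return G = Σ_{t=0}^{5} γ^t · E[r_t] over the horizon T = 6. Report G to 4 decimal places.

G = 5.0164

t=0: π = [0.1250, 0.2500, 0.1250, 0.1250, 0.2500, 0.1250], E[r] = 0.6250, γ^t·E[r] = 0.625000, running G = 0.625000
t=1: π = [0.1719, 0.1406, 0.1406, 0.1719, 0.1563, 0.2188], E[r] = 1.2813, γ^t·E[r] = 1.153125, running G = 1.778125
t=2: π = [0.1855, 0.1465, 0.1465, 0.1699, 0.1699, 0.1816], E[r] = 1.1484, γ^t·E[r] = 0.930234, running G = 2.708359
t=3: π = [0.1858, 0.1482, 0.1482, 0.1660, 0.1660, 0.1858], E[r] = 1.1721, γ^t·E[r] = 0.854475, running G = 3.562834
t=4: π = [0.1850, 0.1482, 0.1482, 0.1667, 0.1667, 0.1850], E[r] = 1.1653, γ^t·E[r] = 0.764522, running G = 4.327357
t=5: π = [0.1852, 0.1481, 0.1481, 0.1667, 0.1667, 0.1852], E[r] = 1.1669, γ^t·E[r] = 0.689063, running G = 5.016420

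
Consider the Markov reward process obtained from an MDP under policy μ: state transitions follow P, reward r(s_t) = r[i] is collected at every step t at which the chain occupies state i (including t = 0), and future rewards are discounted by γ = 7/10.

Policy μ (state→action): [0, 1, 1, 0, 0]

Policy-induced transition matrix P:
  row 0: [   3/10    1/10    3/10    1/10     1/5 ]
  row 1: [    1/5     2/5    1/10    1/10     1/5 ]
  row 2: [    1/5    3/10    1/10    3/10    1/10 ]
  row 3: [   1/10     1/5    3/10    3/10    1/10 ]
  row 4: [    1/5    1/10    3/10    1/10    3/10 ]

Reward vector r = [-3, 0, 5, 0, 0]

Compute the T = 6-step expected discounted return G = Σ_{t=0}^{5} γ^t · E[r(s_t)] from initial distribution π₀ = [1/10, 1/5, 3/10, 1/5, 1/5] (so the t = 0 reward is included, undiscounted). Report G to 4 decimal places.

G = 2.0667

t=0: π = [0.1000, 0.2000, 0.3000, 0.2000, 0.2000], E[r] = 1.2000, γ^t·E[r] = 1.200000, running G = 1.200000
t=1: π = [0.1900, 0.2400, 0.2000, 0.2000, 0.1700], E[r] = 0.4300, γ^t·E[r] = 0.301000, running G = 1.501000
t=2: π = [0.1990, 0.2320, 0.2120, 0.1800, 0.1770], E[r] = 0.4630, γ^t·E[r] = 0.226870, running G = 1.727870
t=3: π = [0.2019, 0.2300, 0.2112, 0.1784, 0.1785], E[r] = 0.4503, γ^t·E[r] = 0.154453, running G = 1.882323
t=4: π = [0.2024, 0.2291, 0.2118, 0.1779, 0.1789], E[r] = 0.4518, γ^t·E[r] = 0.108465, running G = 1.990788
t=5: π = [0.2024, 0.2289, 0.2118, 0.1779, 0.1789], E[r] = 0.4518, γ^t·E[r] = 0.075939, running G = 2.066727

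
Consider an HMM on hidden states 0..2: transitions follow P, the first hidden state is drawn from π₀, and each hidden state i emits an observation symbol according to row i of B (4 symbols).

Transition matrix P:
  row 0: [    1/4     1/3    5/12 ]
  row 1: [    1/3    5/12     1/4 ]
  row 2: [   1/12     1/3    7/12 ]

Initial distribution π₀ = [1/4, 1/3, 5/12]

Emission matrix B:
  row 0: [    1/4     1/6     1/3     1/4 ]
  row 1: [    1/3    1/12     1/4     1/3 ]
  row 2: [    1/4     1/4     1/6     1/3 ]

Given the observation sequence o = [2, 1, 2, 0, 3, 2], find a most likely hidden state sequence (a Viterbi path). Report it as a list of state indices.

t=0: δ = [8.333e-02, 8.333e-02, 6.944e-02]  (obs o_0=2)
t=1: δ = [4.630e-03, 2.894e-03, 1.013e-02]  ψ = [1, 1, 2]  (obs o_1=1)
t=2: δ = [3.858e-04, 8.439e-04, 9.846e-04]  ψ = [0, 2, 2]  (obs o_2=2)
t=3: δ = [7.033e-05, 1.172e-04, 1.436e-04]  ψ = [1, 1, 2]  (obs o_3=0)
t=4: δ = [9.768e-06, 1.628e-05, 2.792e-05]  ψ = [1, 1, 2]  (obs o_4=3)
t=5: δ = [1.809e-06, 2.327e-06, 2.714e-06]  ψ = [1, 2, 2]  (obs o_5=2)
backtrack: best end state = 2; path = [2, 2, 2, 2, 2, 2]

path = [2, 2, 2, 2, 2, 2]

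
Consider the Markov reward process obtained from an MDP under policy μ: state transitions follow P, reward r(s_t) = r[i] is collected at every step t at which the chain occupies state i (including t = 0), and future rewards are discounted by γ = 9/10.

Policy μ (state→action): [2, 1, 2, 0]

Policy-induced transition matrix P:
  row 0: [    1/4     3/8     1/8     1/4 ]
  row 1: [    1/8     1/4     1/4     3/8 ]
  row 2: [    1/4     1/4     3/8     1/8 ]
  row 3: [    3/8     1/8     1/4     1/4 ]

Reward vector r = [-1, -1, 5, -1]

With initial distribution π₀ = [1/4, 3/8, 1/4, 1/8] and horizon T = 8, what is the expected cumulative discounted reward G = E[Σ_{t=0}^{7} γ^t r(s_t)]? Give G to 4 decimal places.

G = 2.8686

t=0: π = [0.2500, 0.3750, 0.2500, 0.1250], E[r] = 0.5000, γ^t·E[r] = 0.500000, running G = 0.500000
t=1: π = [0.2188, 0.2656, 0.2500, 0.2656], E[r] = 0.5000, γ^t·E[r] = 0.450000, running G = 0.950000
t=2: π = [0.2500, 0.2441, 0.2539, 0.2520], E[r] = 0.5234, γ^t·E[r] = 0.423984, running G = 1.373984
t=3: π = [0.2510, 0.2498, 0.2505, 0.2488], E[r] = 0.5029, γ^t·E[r] = 0.366636, running G = 1.740620
t=4: π = [0.2499, 0.2503, 0.2499, 0.2499], E[r] = 0.4996, γ^t·E[r] = 0.327810, running G = 2.068430
t=5: π = [0.2500, 0.2500, 0.2500, 0.2500], E[r] = 0.5000, γ^t·E[r] = 0.295272, running G = 2.363702
t=6: π = [0.2500, 0.2500, 0.2500, 0.2500], E[r] = 0.5000, γ^t·E[r] = 0.265742, running G = 2.629444
t=7: π = [0.2500, 0.2500, 0.2500, 0.2500], E[r] = 0.5000, γ^t·E[r] = 0.239149, running G = 2.868592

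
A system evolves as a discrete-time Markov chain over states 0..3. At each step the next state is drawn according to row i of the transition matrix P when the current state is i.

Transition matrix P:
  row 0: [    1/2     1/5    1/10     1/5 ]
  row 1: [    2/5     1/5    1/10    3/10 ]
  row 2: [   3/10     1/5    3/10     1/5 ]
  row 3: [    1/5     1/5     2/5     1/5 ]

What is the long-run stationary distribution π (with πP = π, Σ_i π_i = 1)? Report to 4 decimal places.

Balance equations π_j = Σ_i π_i·P[i][j]:
  π_0 = 1/2·π_0 + 2/5·π_1 + 3/10·π_2 + 1/5·π_3
  π_1 = 1/5·π_0 + 1/5·π_1 + 1/5·π_2 + 1/5·π_3
  π_2 = 1/10·π_0 + 1/10·π_1 + 3/10·π_2 + 2/5·π_3
  normalize: π_0 + π_1 + π_2 + π_3 = 1
Solving the linear system gives exactly π = [149/400, 1/5, 83/400, 11/50].

π = [0.3725, 0.2000, 0.2075, 0.2200]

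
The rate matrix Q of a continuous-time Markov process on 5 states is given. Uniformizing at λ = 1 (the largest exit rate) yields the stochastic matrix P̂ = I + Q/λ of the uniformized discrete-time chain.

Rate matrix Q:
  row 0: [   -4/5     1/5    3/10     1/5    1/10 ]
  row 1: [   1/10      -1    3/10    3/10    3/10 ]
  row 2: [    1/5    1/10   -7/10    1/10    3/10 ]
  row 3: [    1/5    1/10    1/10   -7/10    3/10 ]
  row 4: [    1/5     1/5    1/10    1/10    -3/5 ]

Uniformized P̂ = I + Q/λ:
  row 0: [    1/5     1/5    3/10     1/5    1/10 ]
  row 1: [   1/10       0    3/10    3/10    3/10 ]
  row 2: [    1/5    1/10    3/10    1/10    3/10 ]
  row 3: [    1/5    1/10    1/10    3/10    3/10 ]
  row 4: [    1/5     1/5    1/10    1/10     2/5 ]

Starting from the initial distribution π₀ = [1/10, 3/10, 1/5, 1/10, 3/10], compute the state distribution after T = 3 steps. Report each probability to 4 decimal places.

π = [0.1863, 0.1349, 0.2052, 0.1817, 0.2919]

t=0: π = [0.1000, 0.3000, 0.2000, 0.1000, 0.3000]
t=1: π = [0.1700, 0.1100, 0.2200, 0.1900, 0.3100]
t=2: π = [0.1890, 0.1370, 0.2000, 0.1770, 0.2970]
t=3: π = [0.1863, 0.1349, 0.2052, 0.1817, 0.2919]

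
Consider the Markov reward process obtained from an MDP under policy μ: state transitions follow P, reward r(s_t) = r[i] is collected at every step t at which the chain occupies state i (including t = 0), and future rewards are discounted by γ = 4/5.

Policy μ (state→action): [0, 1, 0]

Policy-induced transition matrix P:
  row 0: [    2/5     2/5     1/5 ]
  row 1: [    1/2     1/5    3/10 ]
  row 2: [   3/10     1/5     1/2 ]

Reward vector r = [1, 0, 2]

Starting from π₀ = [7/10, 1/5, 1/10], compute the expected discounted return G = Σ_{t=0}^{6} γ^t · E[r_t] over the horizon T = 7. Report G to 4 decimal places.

G = 3.8624

t=0: π = [0.7000, 0.2000, 0.1000], E[r] = 0.9000, γ^t·E[r] = 0.900000, running G = 0.900000
t=1: π = [0.4100, 0.3400, 0.2500], E[r] = 0.9100, γ^t·E[r] = 0.728000, running G = 1.628000
t=2: π = [0.4090, 0.2820, 0.3090], E[r] = 1.0270, γ^t·E[r] = 0.657280, running G = 2.285280
t=3: π = [0.3973, 0.2818, 0.3209], E[r] = 1.0391, γ^t·E[r] = 0.532019, running G = 2.817299
t=4: π = [0.3961, 0.2795, 0.3245], E[r] = 1.0450, γ^t·E[r] = 0.428028, running G = 3.245327
t=5: π = [0.3955, 0.2792, 0.3253], E[r] = 1.0461, γ^t·E[r] = 0.342774, running G = 3.588101
t=6: π = [0.3954, 0.2791, 0.3255], E[r] = 1.0464, γ^t·E[r] = 0.274309, running G = 3.862410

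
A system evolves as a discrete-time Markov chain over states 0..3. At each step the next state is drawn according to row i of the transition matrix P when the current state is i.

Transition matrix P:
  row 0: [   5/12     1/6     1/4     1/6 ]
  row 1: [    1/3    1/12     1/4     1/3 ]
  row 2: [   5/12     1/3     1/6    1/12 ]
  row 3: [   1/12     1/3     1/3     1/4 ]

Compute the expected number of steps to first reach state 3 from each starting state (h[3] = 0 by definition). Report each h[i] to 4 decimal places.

h = [5.5868, 4.7273, 5.8843, 0.0000]

First-step conditioning: h[3] = 0; for i ≠ 3, h[i] = 1 + Σ_k P[i][k]·h[k].
  h[0] = 1 + 5/12·h[0] + 1/6·h[1] + 1/4·h[2]
  h[1] = 1 + 1/3·h[0] + 1/12·h[1] + 1/4·h[2]
  h[2] = 1 + 5/12·h[0] + 1/3·h[1] + 1/6·h[2]
Solving the 3×3 linear system over states ≠ 3 gives exactly h = [676/121, 52/11, 712/121, 0] (h[3] = 0 is the target).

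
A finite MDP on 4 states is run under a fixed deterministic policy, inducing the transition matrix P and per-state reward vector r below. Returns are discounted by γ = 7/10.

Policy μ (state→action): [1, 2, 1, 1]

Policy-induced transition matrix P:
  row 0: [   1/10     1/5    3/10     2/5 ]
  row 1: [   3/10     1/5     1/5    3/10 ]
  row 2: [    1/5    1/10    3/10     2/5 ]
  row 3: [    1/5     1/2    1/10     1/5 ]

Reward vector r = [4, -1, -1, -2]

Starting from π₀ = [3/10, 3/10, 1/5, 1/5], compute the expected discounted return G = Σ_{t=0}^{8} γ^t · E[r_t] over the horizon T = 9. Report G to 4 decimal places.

t=0: π = [0.3000, 0.3000, 0.2000, 0.2000], E[r] = 0.3000, γ^t·E[r] = 0.300000, running G = 0.300000
t=1: π = [0.2000, 0.2400, 0.2300, 0.3300], E[r] = -0.3300, γ^t·E[r] = -0.231000, running G = 0.069000
t=2: π = [0.2040, 0.2760, 0.2100, 0.3100], E[r] = -0.2900, γ^t·E[r] = -0.142100, running G = -0.073100
t=3: π = [0.2072, 0.2720, 0.2104, 0.3104], E[r] = -0.2744, γ^t·E[r] = -0.094119, running G = -0.167219
t=4: π = [0.2065, 0.2721, 0.2107, 0.3107], E[r] = -0.2783, γ^t·E[r] = -0.066825, running G = -0.234044
t=5: π = [0.2066, 0.2721, 0.2106, 0.3106], E[r] = -0.2778, γ^t·E[r] = -0.046698, running G = -0.280742
t=6: π = [0.2066, 0.2721, 0.2107, 0.3107], E[r] = -0.2779, γ^t·E[r] = -0.032690, running G = -0.313432
t=7: π = [0.2066, 0.2721, 0.2107, 0.3107], E[r] = -0.2779, γ^t·E[r] = -0.022884, running G = -0.336316
t=8: π = [0.2066, 0.2721, 0.2107, 0.3107], E[r] = -0.2779, γ^t·E[r] = -0.016019, running G = -0.352335

G = -0.3523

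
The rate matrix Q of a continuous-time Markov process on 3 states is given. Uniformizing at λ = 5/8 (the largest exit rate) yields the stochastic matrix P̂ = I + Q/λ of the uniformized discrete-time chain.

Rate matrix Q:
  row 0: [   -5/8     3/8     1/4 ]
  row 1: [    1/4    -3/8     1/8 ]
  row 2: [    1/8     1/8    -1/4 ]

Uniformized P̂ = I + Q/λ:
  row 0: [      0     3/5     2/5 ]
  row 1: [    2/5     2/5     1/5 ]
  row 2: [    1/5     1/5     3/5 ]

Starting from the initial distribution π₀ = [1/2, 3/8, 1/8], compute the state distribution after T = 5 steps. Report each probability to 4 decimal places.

t=0: π = [0.5000, 0.3750, 0.1250]
t=1: π = [0.1750, 0.4750, 0.3500]
t=2: π = [0.2600, 0.3650, 0.3750]
t=3: π = [0.2210, 0.3770, 0.4020]
t=4: π = [0.2312, 0.3638, 0.4050]
t=5: π = [0.2265, 0.3652, 0.4082]

π = [0.2265, 0.3652, 0.4082]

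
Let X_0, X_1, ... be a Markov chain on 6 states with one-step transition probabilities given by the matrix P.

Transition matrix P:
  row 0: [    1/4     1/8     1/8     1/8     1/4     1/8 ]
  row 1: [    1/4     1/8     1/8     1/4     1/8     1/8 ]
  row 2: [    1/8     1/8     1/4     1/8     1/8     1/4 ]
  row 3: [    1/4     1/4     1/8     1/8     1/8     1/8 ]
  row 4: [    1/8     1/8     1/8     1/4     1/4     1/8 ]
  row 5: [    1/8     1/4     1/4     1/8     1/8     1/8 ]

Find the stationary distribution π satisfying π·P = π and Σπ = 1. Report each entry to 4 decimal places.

Balance equations π_j = Σ_i π_i·P[i][j]:
  π_0 = 1/4·π_0 + 1/4·π_1 + 1/8·π_2 + 1/4·π_3 + 1/8·π_4 + 1/8·π_5
  π_1 = 1/8·π_0 + 1/8·π_1 + 1/8·π_2 + 1/4·π_3 + 1/8·π_4 + 1/4·π_5
  π_2 = 1/8·π_0 + 1/8·π_1 + 1/4·π_2 + 1/8·π_3 + 1/8·π_4 + 1/4·π_5
  π_3 = 1/8·π_0 + 1/4·π_1 + 1/8·π_2 + 1/8·π_3 + 1/4·π_4 + 1/8·π_5
  π_4 = 1/4·π_0 + 1/8·π_1 + 1/8·π_2 + 1/8·π_3 + 1/4·π_4 + 1/8·π_5
  normalize: π_0 + π_1 + π_2 + π_3 + π_4 + π_5 = 1
Solving the linear system gives exactly π = [596/3135, 4628/28215, 9/55, 941/5643, 533/3135, 8/55].

π = [0.1901, 0.1640, 0.1636, 0.1668, 0.1700, 0.1455]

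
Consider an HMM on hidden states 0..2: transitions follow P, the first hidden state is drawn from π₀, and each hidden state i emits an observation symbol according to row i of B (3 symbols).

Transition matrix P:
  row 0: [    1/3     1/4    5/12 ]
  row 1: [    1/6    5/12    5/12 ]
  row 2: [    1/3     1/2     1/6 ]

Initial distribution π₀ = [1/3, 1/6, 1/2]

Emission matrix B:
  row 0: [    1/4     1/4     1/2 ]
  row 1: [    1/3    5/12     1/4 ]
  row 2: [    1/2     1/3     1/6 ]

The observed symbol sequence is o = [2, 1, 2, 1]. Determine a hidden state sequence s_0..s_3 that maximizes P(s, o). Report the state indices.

t=0: δ = [1.667e-01, 4.167e-02, 8.333e-02]  (obs o_0=2)
t=1: δ = [1.389e-02, 1.736e-02, 2.315e-02]  ψ = [0, 0, 0]  (obs o_1=1)
t=2: δ = [3.858e-03, 2.894e-03, 1.206e-03]  ψ = [2, 2, 1]  (obs o_2=2)
t=3: δ = [3.215e-04, 5.023e-04, 5.358e-04]  ψ = [0, 1, 0]  (obs o_3=1)
backtrack: best end state = 2; path = [0, 2, 0, 2]

path = [0, 2, 0, 2]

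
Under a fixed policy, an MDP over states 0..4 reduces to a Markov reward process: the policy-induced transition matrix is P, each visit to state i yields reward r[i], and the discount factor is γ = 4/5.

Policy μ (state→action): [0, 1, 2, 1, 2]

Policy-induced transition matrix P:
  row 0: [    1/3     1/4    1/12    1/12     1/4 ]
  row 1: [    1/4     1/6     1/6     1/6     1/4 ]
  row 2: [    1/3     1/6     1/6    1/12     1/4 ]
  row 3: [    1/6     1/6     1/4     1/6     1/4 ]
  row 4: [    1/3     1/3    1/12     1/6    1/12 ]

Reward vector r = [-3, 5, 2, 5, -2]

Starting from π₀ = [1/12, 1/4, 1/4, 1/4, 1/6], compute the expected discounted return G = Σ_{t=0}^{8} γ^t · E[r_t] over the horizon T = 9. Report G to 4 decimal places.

G = 4.9404

t=0: π = [0.0833, 0.2500, 0.2500, 0.2500, 0.1667], E[r] = 2.4167, γ^t·E[r] = 2.416667, running G = 2.416667
t=1: π = [0.2708, 0.2014, 0.1667, 0.1389, 0.2222], E[r] = 0.7778, γ^t·E[r] = 0.622222, running G = 3.038889
t=2: π = [0.2934, 0.2263, 0.1372, 0.1302, 0.2130], E[r] = 0.7506, γ^t·E[r] = 0.480370, running G = 3.519259
t=3: π = [0.2928, 0.2266, 0.1353, 0.1308, 0.2145], E[r] = 0.7503, γ^t·E[r] = 0.384148, running G = 3.903407
t=4: π = [0.2927, 0.2268, 0.1353, 0.1310, 0.2142], E[r] = 0.7532, γ^t·E[r] = 0.308499, running G = 4.211906
t=5: π = [0.2926, 0.2268, 0.1353, 0.1310, 0.2143], E[r] = 0.7531, γ^t·E[r] = 0.246787, running G = 4.458693
t=6: π = [0.2926, 0.2268, 0.1353, 0.1310, 0.2143], E[r] = 0.7532, γ^t·E[r] = 0.197436, running G = 4.656130
t=7: π = [0.2926, 0.2268, 0.1353, 0.1310, 0.2143], E[r] = 0.7532, γ^t·E[r] = 0.157948, running G = 4.814077
t=8: π = [0.2926, 0.2268, 0.1353, 0.1310, 0.2143], E[r] = 0.7532, γ^t·E[r] = 0.126358, running G = 4.940435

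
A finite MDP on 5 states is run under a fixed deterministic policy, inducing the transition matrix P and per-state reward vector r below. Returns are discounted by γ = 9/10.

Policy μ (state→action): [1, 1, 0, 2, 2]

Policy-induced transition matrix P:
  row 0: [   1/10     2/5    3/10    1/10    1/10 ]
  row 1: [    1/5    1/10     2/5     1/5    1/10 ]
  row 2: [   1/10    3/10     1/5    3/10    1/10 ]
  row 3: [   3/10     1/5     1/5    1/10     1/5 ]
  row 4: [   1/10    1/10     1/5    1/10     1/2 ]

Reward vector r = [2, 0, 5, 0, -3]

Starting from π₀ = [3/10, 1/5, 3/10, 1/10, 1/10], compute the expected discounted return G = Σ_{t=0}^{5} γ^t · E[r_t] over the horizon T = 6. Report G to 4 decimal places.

G = 5.8112

t=0: π = [0.3000, 0.2000, 0.3000, 0.1000, 0.1000], E[r] = 1.8000, γ^t·E[r] = 1.800000, running G = 1.800000
t=1: π = [0.1400, 0.2600, 0.2700, 0.1800, 0.1500], E[r] = 1.1800, γ^t·E[r] = 1.062000, running G = 2.862000
t=2: π = [0.1620, 0.2140, 0.2660, 0.1800, 0.1780], E[r] = 1.1200, γ^t·E[r] = 0.907200, running G = 3.769200
t=3: π = [0.1574, 0.2198, 0.2590, 0.1746, 0.1892], E[r] = 1.0422, γ^t·E[r] = 0.759764, running G = 4.528964
t=4: π = [0.1569, 0.2165, 0.2597, 0.1738, 0.1931], E[r] = 1.0329, γ^t·E[r] = 0.677673, running G = 5.206636
t=5: π = [0.1564, 0.2164, 0.2590, 0.1736, 0.1946], E[r] = 1.0238, γ^t·E[r] = 0.604565, running G = 5.811201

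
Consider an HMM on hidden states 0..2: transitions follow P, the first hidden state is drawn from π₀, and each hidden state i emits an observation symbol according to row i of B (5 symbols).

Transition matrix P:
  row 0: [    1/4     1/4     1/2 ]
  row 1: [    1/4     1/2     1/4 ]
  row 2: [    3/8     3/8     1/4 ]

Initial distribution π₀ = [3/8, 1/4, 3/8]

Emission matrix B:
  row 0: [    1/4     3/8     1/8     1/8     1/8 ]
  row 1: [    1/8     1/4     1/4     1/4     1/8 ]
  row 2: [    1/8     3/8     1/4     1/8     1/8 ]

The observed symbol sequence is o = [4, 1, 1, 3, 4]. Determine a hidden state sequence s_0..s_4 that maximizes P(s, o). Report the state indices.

path = [2, 0, 2, 1, 1]

t=0: δ = [4.688e-02, 3.125e-02, 4.688e-02]  (obs o_0=4)
t=1: δ = [6.592e-03, 4.395e-03, 8.789e-03]  ψ = [2, 2, 0]  (obs o_1=1)
t=2: δ = [1.236e-03, 8.240e-04, 1.236e-03]  ψ = [2, 2, 0]  (obs o_2=1)
t=3: δ = [5.794e-05, 1.159e-04, 7.725e-05]  ψ = [2, 2, 0]  (obs o_3=3)
t=4: δ = [3.621e-06, 7.242e-06, 3.621e-06]  ψ = [1, 1, 0]  (obs o_4=4)
backtrack: best end state = 1; path = [2, 0, 2, 1, 1]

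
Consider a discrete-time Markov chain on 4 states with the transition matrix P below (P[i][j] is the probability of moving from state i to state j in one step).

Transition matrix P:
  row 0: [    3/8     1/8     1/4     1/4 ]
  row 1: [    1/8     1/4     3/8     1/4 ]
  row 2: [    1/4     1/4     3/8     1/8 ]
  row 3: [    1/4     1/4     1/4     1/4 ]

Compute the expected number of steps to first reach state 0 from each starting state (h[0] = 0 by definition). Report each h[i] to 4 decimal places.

h = [0.0000, 5.1429, 4.5714, 4.5714]

First-step conditioning: h[0] = 0; for i ≠ 0, h[i] = 1 + Σ_k P[i][k]·h[k].
  h[1] = 1 + 1/4·h[1] + 3/8·h[2] + 1/4·h[3]
  h[2] = 1 + 1/4·h[1] + 3/8·h[2] + 1/8·h[3]
  h[3] = 1 + 1/4·h[1] + 1/4·h[2] + 1/4·h[3]
Solving the 3×3 linear system over states ≠ 0 gives exactly h = [0, 36/7, 32/7, 32/7] (h[0] = 0 is the target).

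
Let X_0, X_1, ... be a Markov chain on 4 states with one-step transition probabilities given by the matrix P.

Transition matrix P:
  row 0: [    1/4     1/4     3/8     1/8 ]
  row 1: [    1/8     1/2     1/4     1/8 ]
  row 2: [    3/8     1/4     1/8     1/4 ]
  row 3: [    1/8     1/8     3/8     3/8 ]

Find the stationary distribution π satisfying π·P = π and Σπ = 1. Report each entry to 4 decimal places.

π = [0.2201, 0.2981, 0.2702, 0.2117]

Balance equations π_j = Σ_i π_i·P[i][j]:
  π_0 = 1/4·π_0 + 1/8·π_1 + 3/8·π_2 + 1/8·π_3
  π_1 = 1/4·π_0 + 1/2·π_1 + 1/4·π_2 + 1/8·π_3
  π_2 = 3/8·π_0 + 1/4·π_1 + 1/8·π_2 + 3/8·π_3
  normalize: π_0 + π_1 + π_2 + π_3 = 1
Solving the linear system gives exactly π = [79/359, 107/359, 97/359, 76/359].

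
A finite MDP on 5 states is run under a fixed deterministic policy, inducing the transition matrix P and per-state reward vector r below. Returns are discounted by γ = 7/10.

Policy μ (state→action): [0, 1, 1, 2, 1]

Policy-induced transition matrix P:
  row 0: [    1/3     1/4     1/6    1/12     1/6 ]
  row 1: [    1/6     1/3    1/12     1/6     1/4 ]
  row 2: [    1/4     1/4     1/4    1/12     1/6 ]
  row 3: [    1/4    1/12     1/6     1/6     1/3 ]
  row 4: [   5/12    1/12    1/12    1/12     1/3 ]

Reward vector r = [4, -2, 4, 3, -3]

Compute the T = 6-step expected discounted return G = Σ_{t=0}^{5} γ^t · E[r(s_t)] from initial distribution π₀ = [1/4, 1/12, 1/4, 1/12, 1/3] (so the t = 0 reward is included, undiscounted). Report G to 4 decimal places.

G = 3.0155

t=0: π = [0.2500, 0.0833, 0.2500, 0.0833, 0.3333], E[r] = 1.0833, γ^t·E[r] = 1.083333, running G = 1.083333
t=1: π = [0.3194, 0.1875, 0.1528, 0.0972, 0.2431], E[r] = 1.0764, γ^t·E[r] = 0.753472, running G = 1.836806
t=2: π = [0.3015, 0.2089, 0.1435, 0.1071, 0.2390], E[r] = 0.9664, γ^t·E[r] = 0.473553, running G = 2.310359
t=3: π = [0.2976, 0.2097, 0.1413, 0.1097, 0.2418], E[r] = 0.9397, γ^t·E[r] = 0.322307, running G = 2.632666
t=4: π = [0.2976, 0.2089, 0.1408, 0.1099, 0.2427], E[r] = 0.9376, γ^t·E[r] = 0.225119, running G = 2.857784
t=5: π = [0.2978, 0.2086, 0.1408, 0.1099, 0.2429], E[r] = 0.9383, γ^t·E[r] = 0.157706, running G = 3.015490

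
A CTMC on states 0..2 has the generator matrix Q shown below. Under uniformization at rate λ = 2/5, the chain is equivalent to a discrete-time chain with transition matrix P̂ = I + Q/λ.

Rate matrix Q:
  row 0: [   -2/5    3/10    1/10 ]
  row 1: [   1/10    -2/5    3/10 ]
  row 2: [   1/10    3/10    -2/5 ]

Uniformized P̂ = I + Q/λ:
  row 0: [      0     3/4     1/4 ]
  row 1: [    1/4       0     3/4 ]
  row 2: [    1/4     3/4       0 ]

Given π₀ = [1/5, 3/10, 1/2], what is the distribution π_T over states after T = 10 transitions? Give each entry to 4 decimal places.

t=0: π = [0.2000, 0.3000, 0.5000]
t=1: π = [0.2000, 0.5250, 0.2750]
t=2: π = [0.2000, 0.3563, 0.4438]
t=3: π = [0.2000, 0.4828, 0.3172]
t=4: π = [0.2000, 0.3879, 0.4121]
t=5: π = [0.2000, 0.4591, 0.3409]
t=6: π = [0.2000, 0.4057, 0.3943]
t=7: π = [0.2000, 0.4457, 0.3543]
t=8: π = [0.2000, 0.4157, 0.3843]
t=9: π = [0.2000, 0.4382, 0.3618]
t=10: π = [0.2000, 0.4213, 0.3787]

π = [0.2000, 0.4213, 0.3787]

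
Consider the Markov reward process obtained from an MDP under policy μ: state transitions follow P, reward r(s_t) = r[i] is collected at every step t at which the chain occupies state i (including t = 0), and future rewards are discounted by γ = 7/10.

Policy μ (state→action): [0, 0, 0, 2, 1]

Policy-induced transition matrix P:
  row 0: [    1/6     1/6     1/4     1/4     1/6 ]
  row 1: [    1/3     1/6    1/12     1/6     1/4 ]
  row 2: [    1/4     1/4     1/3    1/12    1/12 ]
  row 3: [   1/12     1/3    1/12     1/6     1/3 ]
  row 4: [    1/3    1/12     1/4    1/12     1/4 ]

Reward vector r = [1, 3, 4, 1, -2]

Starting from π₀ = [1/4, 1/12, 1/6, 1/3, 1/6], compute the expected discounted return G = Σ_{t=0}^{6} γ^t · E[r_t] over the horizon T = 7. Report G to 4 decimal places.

G = 3.9716

t=0: π = [0.2500, 0.0833, 0.1667, 0.3333, 0.1667], E[r] = 1.1667, γ^t·E[r] = 1.166667, running G = 1.166667
t=1: π = [0.1944, 0.2222, 0.1944, 0.1597, 0.2292], E[r] = 1.3403, γ^t·E[r] = 0.938194, running G = 2.104861
t=2: π = [0.2448, 0.1904, 0.2025, 0.1476, 0.2147], E[r] = 1.3443, γ^t·E[r] = 0.658721, running G = 2.763582
t=3: π = [0.2388, 0.1902, 0.2106, 0.1523, 0.2081], E[r] = 1.3877, γ^t·E[r] = 0.475992, running G = 3.239574
t=4: π = [0.2379, 0.1923, 0.2105, 0.1517, 0.2077], E[r] = 1.3928, γ^t·E[r] = 0.334401, running G = 3.573976
t=5: π = [0.2382, 0.1922, 0.2102, 0.1516, 0.2077], E[r] = 1.3918, γ^t·E[r] = 0.233918, running G = 3.807894
t=6: π = [0.2382, 0.1921, 0.2102, 0.1517, 0.2077], E[r] = 1.3917, γ^t·E[r] = 0.163731, running G = 3.971625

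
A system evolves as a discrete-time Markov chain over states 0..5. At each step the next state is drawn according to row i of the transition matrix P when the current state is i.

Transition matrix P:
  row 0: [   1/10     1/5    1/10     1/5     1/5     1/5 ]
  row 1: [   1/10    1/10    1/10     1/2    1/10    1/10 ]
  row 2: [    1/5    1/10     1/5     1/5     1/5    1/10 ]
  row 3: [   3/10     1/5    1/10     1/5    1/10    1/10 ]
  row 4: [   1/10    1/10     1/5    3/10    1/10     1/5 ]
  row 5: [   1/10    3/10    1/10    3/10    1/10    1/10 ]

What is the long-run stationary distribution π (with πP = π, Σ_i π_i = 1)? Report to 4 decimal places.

π = [0.1680, 0.1704, 0.1255, 0.2770, 0.1293, 0.1297]

Balance equations π_j = Σ_i π_i·P[i][j]:
  π_0 = 1/10·π_0 + 1/10·π_1 + 1/5·π_2 + 3/10·π_3 + 1/10·π_4 + 1/10·π_5
  π_1 = 1/5·π_0 + 1/10·π_1 + 1/10·π_2 + 1/5·π_3 + 1/10·π_4 + 3/10·π_5
  π_2 = 1/10·π_0 + 1/10·π_1 + 1/5·π_2 + 1/10·π_3 + 1/5·π_4 + 1/10·π_5
  π_3 = 1/5·π_0 + 1/2·π_1 + 1/5·π_2 + 1/5·π_3 + 3/10·π_4 + 3/10·π_5
  π_4 = 1/5·π_0 + 1/10·π_1 + 1/5·π_2 + 1/10·π_3 + 1/10·π_4 + 1/10·π_5
  normalize: π_0 + π_1 + π_2 + π_3 + π_4 + π_5 = 1
Solving the linear system gives exactly π = [10222/60861, 20747/121722, 7637/60861, 16861/60861, 2624/20287, 15791/121722].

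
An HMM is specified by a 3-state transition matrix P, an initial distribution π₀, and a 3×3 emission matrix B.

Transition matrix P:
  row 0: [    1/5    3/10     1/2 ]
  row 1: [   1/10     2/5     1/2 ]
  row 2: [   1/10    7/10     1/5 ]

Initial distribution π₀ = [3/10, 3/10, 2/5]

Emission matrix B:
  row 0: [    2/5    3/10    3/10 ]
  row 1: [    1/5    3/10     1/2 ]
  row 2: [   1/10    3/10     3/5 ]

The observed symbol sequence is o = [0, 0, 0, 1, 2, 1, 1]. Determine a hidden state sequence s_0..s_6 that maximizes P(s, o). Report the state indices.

t=0: δ = [1.200e-01, 6.000e-02, 4.000e-02]  (obs o_0=0)
t=1: δ = [9.600e-03, 7.200e-03, 6.000e-03]  ψ = [0, 0, 0]  (obs o_1=0)
t=2: δ = [7.680e-04, 8.400e-04, 4.800e-04]  ψ = [0, 2, 0]  (obs o_2=0)
t=3: δ = [4.608e-05, 1.008e-04, 1.260e-04]  ψ = [0, 1, 1]  (obs o_3=1)
t=4: δ = [3.780e-06, 4.410e-05, 3.024e-05]  ψ = [2, 2, 1]  (obs o_4=2)
t=5: δ = [1.323e-06, 6.350e-06, 6.615e-06]  ψ = [1, 2, 1]  (obs o_5=1)
t=6: δ = [1.985e-07, 1.389e-06, 9.526e-07]  ψ = [2, 2, 1]  (obs o_6=1)
backtrack: best end state = 1; path = [0, 2, 1, 2, 1, 2, 1]

path = [0, 2, 1, 2, 1, 2, 1]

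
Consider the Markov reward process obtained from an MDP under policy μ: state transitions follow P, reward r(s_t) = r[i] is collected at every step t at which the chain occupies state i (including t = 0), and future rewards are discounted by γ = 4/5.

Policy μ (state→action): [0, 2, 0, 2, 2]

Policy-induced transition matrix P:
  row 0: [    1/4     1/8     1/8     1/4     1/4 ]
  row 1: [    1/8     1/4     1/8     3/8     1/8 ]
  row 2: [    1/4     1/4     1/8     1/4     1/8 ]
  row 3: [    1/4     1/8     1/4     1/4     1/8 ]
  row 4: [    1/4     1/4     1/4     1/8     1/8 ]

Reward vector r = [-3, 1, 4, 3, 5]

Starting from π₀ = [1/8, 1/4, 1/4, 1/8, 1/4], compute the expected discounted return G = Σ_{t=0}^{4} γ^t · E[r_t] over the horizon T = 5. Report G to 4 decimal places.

t=0: π = [0.1250, 0.2500, 0.2500, 0.1250, 0.2500], E[r] = 2.5000, γ^t·E[r] = 2.500000, running G = 2.500000
t=1: π = [0.2188, 0.2188, 0.1719, 0.2500, 0.1406], E[r] = 1.7031, γ^t·E[r] = 1.362500, running G = 3.862500
t=2: π = [0.2227, 0.1914, 0.1738, 0.2598, 0.1523], E[r] = 1.7598, γ^t·E[r] = 1.126250, running G = 4.988750
t=3: π = [0.2261, 0.1897, 0.1765, 0.2549, 0.1528], E[r] = 1.7463, γ^t·E[r] = 0.894125, running G = 5.882875
t=4: π = [0.2263, 0.1899, 0.1760, 0.2546, 0.1533], E[r] = 1.7450, γ^t·E[r] = 0.714750, running G = 6.597625

G = 6.5976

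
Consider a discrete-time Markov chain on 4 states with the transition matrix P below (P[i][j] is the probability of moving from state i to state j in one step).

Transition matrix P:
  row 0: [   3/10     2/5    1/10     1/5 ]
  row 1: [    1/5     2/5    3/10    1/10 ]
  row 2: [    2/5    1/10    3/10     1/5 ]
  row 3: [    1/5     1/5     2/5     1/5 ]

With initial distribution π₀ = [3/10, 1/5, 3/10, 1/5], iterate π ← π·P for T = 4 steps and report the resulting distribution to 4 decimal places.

π = [0.2802, 0.2874, 0.2611, 0.1713]

t=0: π = [0.3000, 0.2000, 0.3000, 0.2000]
t=1: π = [0.2900, 0.2700, 0.2600, 0.1800]
t=2: π = [0.2810, 0.2860, 0.2600, 0.1730]
t=3: π = [0.2801, 0.2874, 0.2611, 0.1714]
t=4: π = [0.2802, 0.2874, 0.2611, 0.1713]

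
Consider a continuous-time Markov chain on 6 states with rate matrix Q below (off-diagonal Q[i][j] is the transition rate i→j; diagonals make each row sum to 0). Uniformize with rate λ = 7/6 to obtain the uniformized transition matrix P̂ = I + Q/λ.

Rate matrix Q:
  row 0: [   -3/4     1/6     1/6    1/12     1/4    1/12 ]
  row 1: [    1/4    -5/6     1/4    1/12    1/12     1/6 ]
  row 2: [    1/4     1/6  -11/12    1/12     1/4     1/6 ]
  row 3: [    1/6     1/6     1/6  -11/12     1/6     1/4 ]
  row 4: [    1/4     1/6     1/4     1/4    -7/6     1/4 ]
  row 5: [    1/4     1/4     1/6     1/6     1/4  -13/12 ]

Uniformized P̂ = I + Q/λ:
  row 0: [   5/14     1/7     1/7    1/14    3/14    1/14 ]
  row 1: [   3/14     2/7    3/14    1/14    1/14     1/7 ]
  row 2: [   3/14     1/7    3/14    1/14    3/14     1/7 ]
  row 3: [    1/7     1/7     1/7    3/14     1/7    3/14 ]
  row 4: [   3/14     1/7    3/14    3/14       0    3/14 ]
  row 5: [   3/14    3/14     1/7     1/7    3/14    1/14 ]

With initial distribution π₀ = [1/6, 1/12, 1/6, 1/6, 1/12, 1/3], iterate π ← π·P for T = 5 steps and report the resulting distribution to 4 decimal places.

t=0: π = [0.1667, 0.0833, 0.1667, 0.1667, 0.0833, 0.3333]
t=1: π = [0.2262, 0.1786, 0.1667, 0.1310, 0.1726, 0.1250]
t=2: π = [0.2372, 0.1773, 0.1798, 0.1237, 0.1424, 0.1395]
t=3: π = [0.2393, 0.1781, 0.1785, 0.1194, 0.1496, 0.1350]
t=4: π = [0.2399, 0.1779, 0.1790, 0.1195, 0.1482, 0.1353]
t=5: π = [0.2400, 0.1779, 0.1789, 0.1193, 0.1486, 0.1352]

π = [0.2400, 0.1779, 0.1789, 0.1193, 0.1486, 0.1352]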